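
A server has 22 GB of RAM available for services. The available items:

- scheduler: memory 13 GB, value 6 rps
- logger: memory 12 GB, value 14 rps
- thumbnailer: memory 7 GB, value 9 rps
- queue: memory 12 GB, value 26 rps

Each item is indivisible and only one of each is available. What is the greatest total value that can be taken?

35 rps

Check high-value combinations within 22 GB:
- thumbnailer+queue: memory 7+12=19, value 9+26=35
- queue: memory 12, value 26
- logger+thumbnailer: memory 12+7=19, value 14+9=23
Best: 35 rps.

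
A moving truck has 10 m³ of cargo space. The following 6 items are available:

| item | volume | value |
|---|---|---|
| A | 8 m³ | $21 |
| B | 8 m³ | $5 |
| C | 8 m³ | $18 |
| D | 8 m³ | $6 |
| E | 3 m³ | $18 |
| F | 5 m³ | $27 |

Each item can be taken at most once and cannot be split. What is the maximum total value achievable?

Check high-value combinations within 10 m³:
- E+F: volume 3+5=8, value 18+27=45
- F: volume 5, value 27
- A: volume 8, value 21
- E: volume 3, value 18
- C: volume 8, value 18
Best: $45.

$45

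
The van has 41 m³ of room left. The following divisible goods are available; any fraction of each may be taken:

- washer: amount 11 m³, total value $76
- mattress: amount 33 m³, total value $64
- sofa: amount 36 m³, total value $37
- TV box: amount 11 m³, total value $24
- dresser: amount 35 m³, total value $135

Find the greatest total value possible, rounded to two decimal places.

Take in order of value per unit:
- washer (76/11 per unit): all 11 → value 76, running total 76.00
- dresser (135/35 per unit): 30 of 35 → value 30×135/35 = 115.7143, running total 191.71
Total 191.71.

191.71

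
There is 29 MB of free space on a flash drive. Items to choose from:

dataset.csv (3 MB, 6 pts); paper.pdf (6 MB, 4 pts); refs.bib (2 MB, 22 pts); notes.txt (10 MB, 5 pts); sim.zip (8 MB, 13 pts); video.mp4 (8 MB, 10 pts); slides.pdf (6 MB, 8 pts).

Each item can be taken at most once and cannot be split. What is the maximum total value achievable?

Check high-value combinations within 29 MB:
- dataset.csv+refs.bib+sim.zip+video.mp4+slides.pdf: size 3+2+8+8+6=27, value 6+22+13+10+8=59
- dataset.csv+paper.pdf+refs.bib+sim.zip+video.mp4: size 3+6+2+8+8=27, value 6+4+22+13+10=55
- dataset.csv+refs.bib+notes.txt+sim.zip+slides.pdf: size 3+2+10+8+6=29, value 6+22+5+13+8=54
Best: 59 pts.

59 pts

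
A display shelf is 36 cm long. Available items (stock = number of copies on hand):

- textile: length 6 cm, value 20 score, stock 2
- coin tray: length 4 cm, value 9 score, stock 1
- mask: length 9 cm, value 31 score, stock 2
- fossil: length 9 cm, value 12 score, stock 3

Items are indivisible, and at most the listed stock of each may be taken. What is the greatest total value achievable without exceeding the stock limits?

Top feasible selections:
- 2×textile + 1×coin tray + 2×mask: length 34, value 111
- 2×textile + 2×mask: length 30, value 102
- 1×textile + 2×mask + 1×fossil: length 33, value 94
- 2×textile + 1×coin tray + 1×mask + 1×fossil: length 34, value 92
Best: 111 score.

111 score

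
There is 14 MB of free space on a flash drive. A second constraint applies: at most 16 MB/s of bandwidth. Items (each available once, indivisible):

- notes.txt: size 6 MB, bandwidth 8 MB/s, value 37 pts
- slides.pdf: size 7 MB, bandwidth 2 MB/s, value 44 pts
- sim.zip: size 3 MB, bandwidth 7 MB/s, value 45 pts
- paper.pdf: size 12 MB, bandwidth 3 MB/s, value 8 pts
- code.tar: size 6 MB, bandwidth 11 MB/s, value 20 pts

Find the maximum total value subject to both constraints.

89 pts

Feasible sets respecting both limits:
- slides.pdf+sim.zip: size 10, bandwidth 9, value 89
- notes.txt+sim.zip: size 9, bandwidth 15, value 82
- notes.txt+slides.pdf: size 13, bandwidth 10, value 81
Best: 89 pts.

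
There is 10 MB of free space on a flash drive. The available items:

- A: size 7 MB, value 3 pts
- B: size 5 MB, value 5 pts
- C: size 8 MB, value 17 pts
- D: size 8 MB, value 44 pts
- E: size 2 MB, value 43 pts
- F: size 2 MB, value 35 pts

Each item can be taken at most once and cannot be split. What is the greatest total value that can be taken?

87 pts

Check high-value combinations within 10 MB:
- D+E: size 8+2=10, value 44+43=87
- B+E+F: size 5+2+2=9, value 5+43+35=83
- D+F: size 8+2=10, value 44+35=79
- E+F: size 2+2=4, value 43+35=78
- C+E: size 8+2=10, value 17+43=60
Best: 87 pts.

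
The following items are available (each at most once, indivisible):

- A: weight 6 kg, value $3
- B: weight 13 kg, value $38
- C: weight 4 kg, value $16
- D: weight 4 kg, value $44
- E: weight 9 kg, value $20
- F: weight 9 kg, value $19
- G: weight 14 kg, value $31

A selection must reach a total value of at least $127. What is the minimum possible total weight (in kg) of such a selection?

35

Subsets with value ≥ 127, sorted by total weight:
- B+C+D+G: weight 35, value 129
- B+C+D+E+F: weight 39, value 137
- B+D+E+G: weight 40, value 133
Minimum weight: 35 kg.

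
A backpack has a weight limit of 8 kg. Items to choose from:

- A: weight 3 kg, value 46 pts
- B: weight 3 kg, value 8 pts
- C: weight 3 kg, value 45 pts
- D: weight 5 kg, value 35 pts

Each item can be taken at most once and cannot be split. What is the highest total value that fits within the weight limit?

Check high-value combinations within 8 kg:
- A+C: weight 3+3=6, value 46+45=91
- A+D: weight 3+5=8, value 46+35=81
- C+D: weight 3+5=8, value 45+35=80
Best: 91 pts.

91 pts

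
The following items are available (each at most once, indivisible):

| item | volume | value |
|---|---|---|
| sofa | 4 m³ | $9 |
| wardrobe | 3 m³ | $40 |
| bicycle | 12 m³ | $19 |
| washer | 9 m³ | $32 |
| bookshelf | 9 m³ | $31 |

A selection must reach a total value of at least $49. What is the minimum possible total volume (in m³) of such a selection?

7

Subsets with value ≥ 49, sorted by total volume:
- sofa+wardrobe: volume 7, value 49
- wardrobe+washer: volume 12, value 72
Minimum volume: 7 m³.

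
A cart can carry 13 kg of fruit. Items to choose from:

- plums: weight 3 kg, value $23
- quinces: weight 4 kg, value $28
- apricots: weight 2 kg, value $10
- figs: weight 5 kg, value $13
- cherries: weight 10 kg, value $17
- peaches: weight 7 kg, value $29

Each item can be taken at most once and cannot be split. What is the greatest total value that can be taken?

$67

Check high-value combinations within 13 kg:
- quinces+apricots+peaches: weight 4+2+7=13, value 28+10+29=67
- plums+quinces+figs: weight 3+4+5=12, value 23+28+13=64
- plums+apricots+peaches: weight 3+2+7=12, value 23+10+29=62
- plums+quinces+apricots: weight 3+4+2=9, value 23+28+10=61
- quinces+peaches: weight 4+7=11, value 28+29=57
Best: $67.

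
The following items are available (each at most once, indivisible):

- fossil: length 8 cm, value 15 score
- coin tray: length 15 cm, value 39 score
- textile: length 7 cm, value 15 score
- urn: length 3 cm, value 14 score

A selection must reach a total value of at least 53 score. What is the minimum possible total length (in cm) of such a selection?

18

Subsets with value ≥ 53, sorted by total length:
- coin tray+urn: length 18, value 53
- coin tray+textile: length 22, value 54
Minimum length: 18 cm.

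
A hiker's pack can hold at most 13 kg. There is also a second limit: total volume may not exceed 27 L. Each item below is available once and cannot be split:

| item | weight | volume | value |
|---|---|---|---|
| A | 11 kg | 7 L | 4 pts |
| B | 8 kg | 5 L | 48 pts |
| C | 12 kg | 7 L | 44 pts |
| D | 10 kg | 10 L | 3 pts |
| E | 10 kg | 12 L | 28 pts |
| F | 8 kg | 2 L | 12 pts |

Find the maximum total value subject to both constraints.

Feasible sets respecting both limits:
- B: weight 8, volume 5, value 48
- C: weight 12, volume 7, value 44
- E: weight 10, volume 12, value 28
- F: weight 8, volume 2, value 12
Best: 48 pts.

48 pts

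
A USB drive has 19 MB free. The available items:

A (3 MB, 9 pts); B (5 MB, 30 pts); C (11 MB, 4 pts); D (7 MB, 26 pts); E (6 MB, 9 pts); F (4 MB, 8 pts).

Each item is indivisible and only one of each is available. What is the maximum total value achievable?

This is a 0/1 knapsack; check combinations near the capacity.
- A+B+D+F: size 3+5+7+4=19, value 9+30+26+8=73
- A+B+D: size 3+5+7=15, value 9+30+26=65
- B+D+E: size 5+7+6=18, value 30+26+9=65
Best: 73 pts.

73 pts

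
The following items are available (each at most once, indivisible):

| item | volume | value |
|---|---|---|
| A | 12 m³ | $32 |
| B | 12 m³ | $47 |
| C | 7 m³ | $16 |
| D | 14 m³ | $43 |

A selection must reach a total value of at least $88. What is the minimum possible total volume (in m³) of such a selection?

Subsets with value ≥ 88, sorted by total volume:
- B+D: volume 26, value 90
- A+B+C: volume 31, value 95
- B+C+D: volume 33, value 106
Minimum volume: 26 m³.

26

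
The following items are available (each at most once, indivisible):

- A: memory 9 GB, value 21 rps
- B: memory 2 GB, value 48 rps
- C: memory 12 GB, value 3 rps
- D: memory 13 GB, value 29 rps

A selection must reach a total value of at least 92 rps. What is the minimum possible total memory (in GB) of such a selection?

24

Subsets with value ≥ 92, sorted by total memory:
- A+B+D: memory 24, value 98
- A+B+C+D: memory 36, value 101
Minimum memory: 24 GB.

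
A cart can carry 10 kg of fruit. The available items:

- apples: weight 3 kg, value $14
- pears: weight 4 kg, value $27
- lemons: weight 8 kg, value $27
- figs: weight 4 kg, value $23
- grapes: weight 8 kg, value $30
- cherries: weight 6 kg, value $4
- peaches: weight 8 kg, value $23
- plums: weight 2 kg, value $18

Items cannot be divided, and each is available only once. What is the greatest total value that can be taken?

This is a 0/1 knapsack; check combinations near the capacity.
- pears+figs+plums: weight 4+4+2=10, value 27+23+18=68
- apples+pears+plums: weight 3+4+2=9, value 14+27+18=59
- apples+figs+plums: weight 3+4+2=9, value 14+23+18=55
Best: $68.

$68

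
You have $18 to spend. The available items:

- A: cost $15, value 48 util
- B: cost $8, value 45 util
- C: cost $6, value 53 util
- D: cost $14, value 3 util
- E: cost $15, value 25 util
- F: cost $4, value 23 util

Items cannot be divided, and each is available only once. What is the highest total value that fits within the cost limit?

121 util

Check high-value combinations within $18:
- B+C+F: cost 8+6+4=18, value 45+53+23=121
- B+C: cost 8+6=14, value 45+53=98
- C+F: cost 6+4=10, value 53+23=76
- B+F: cost 8+4=12, value 45+23=68
- C: cost 6, value 53
Best: 121 util.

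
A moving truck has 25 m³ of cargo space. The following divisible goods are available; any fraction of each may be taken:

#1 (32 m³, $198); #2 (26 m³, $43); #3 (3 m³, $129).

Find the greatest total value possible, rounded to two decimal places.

Take in order of value per unit:
- #3 (129/3 per unit): all 3 → value 129, running total 129.00
- #1 (198/32 per unit): 22 of 32 → value 22×198/32 = 136.1250, running total 265.13
Total 265.13.

265.13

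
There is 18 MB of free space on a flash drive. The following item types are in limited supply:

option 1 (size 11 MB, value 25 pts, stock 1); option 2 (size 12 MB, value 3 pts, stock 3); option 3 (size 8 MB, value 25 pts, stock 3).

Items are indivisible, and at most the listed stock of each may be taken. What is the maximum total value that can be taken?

Top feasible selections:
- 2×option 3: size 16, value 50
- 1×option 3: size 8, value 25
Best: 50 pts.

50 pts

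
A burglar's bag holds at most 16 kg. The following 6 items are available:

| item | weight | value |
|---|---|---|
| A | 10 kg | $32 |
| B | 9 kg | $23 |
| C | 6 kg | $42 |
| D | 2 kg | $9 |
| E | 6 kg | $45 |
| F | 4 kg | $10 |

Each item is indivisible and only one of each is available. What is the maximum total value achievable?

Check high-value combinations within 16 kg:
- C+E+F: weight 6+6+4=16, value 42+45+10=97
- C+D+E: weight 6+2+6=14, value 42+9+45=96
- C+E: weight 6+6=12, value 42+45=87
- A+E: weight 10+6=16, value 32+45=77
Best: $97.

$97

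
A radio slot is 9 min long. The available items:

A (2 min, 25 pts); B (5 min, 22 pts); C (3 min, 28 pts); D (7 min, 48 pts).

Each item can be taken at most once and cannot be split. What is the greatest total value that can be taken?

73 pts

Check high-value combinations within 9 min:
- A+D: duration 2+7=9, value 25+48=73
- A+C: duration 2+3=5, value 25+28=53
- B+C: duration 5+3=8, value 22+28=50
- D: duration 7, value 48
- A+B: duration 2+5=7, value 25+22=47
Best: 73 pts.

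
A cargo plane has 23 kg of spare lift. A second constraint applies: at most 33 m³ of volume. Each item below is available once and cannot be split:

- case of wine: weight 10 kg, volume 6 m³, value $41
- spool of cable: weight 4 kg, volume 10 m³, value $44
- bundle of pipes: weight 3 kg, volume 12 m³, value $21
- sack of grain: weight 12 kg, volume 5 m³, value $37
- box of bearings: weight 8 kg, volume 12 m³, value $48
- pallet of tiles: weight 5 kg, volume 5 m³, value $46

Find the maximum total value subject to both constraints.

Feasible sets respecting both limits:
- case of wine+spool of cable+bundle of pipes+pallet of tiles: weight 22, volume 33, value 152
- spool of cable+box of bearings+pallet of tiles: weight 17, volume 27, value 138
- case of wine+box of bearings+pallet of tiles: weight 23, volume 23, value 135
- case of wine+spool of cable+box of bearings: weight 22, volume 28, value 133
Best: $152.

$152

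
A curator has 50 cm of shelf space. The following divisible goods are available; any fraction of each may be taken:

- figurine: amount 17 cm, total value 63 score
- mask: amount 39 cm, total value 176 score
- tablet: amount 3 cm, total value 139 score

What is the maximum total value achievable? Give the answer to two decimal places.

Take in order of value per unit:
- tablet (139/3 per unit): all 3 → value 139, running total 139.00
- mask (176/39 per unit): all 39 → value 176, running total 315.00
- figurine (63/17 per unit): 8 of 17 → value 8×63/17 = 29.6471, running total 344.65
Total 344.65.

344.65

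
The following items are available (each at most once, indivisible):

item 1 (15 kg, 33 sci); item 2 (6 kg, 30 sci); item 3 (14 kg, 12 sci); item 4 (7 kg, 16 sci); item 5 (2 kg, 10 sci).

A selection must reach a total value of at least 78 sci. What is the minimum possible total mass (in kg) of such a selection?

Subsets with value ≥ 78, sorted by total mass:
- item 1+item 2+item 4: mass 28, value 79
- item 1+item 2+item 4+item 5: mass 30, value 89
- item 1+item 2+item 3+item 5: mass 37, value 85
- item 1+item 2+item 3+item 4: mass 42, value 91
Minimum mass: 28 kg.

28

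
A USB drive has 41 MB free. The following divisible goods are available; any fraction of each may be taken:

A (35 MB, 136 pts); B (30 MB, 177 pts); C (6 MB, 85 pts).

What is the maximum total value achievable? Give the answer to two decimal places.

Take in order of value per unit:
- C (85/6 per unit): all 6 → value 85, running total 85.00
- B (177/30 per unit): all 30 → value 177, running total 262.00
- A (136/35 per unit): 5 of 35 → value 5×136/35 = 19.4286, running total 281.43
Total 281.43.

281.43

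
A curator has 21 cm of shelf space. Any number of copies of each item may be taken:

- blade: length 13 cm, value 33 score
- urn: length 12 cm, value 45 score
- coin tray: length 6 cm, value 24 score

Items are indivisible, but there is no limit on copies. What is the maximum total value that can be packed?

Best value-per-unit is coin tray at 24/6, and filling with it alone uses length 3×6=18. No mix of the others beats 3×24 = 72.

72 score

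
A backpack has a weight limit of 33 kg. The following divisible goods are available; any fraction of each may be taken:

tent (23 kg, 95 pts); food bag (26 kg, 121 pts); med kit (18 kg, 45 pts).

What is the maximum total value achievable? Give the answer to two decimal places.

Take in order of value per unit:
- food bag (121/26 per unit): all 26 → value 121, running total 121.00
- tent (95/23 per unit): 7 of 23 → value 7×95/23 = 28.9130, running total 149.91
Total 149.91.

149.91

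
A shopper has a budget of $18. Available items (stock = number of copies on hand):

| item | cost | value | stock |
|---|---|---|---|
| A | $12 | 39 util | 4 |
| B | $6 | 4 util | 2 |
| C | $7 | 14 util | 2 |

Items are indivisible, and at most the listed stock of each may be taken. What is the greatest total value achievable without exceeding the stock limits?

Best selections within cost 18 and stock limits:
- 1×A + 1×B: cost 18, value 43
- 1×A: cost 12, value 39
- 2×C: cost 14, value 28
Best: 43 util.

43 util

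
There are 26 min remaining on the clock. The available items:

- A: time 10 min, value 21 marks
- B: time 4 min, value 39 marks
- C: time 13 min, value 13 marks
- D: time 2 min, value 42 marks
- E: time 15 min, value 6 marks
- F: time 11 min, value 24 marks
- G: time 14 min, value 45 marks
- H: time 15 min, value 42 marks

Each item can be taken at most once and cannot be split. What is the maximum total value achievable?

126 marks

Check high-value combinations within 26 min:
- B+D+G: time 4+2+14=20, value 39+42+45=126
- B+D+H: time 4+2+15=21, value 39+42+42=123
- A+D+G: time 10+2+14=26, value 21+42+45=108
- B+D+F: time 4+2+11=17, value 39+42+24=105
Best: 126 marks.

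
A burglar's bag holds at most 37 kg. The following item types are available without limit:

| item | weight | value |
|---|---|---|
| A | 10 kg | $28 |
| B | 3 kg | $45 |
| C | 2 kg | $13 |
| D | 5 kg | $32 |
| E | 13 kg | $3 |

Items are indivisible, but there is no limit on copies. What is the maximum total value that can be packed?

$540

Best value-per-unit is B at 45/3, and filling with it alone uses weight 12×3=36. No mix of the others beats 12×45 = 540.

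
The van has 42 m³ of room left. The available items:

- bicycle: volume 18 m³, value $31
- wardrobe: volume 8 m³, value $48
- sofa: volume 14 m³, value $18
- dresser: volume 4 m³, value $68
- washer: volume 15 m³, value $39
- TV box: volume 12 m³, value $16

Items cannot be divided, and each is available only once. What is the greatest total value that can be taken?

$173

This is a 0/1 knapsack; check combinations near the capacity.
- wardrobe+sofa+dresser+washer: volume 8+14+4+15=41, value 48+18+68+39=173
- wardrobe+dresser+washer+TV box: volume 8+4+15+12=39, value 48+68+39+16=171
- bicycle+wardrobe+dresser+TV box: volume 18+8+4+12=42, value 31+48+68+16=163
- wardrobe+dresser+washer: volume 8+4+15=27, value 48+68+39=155
Best: $173.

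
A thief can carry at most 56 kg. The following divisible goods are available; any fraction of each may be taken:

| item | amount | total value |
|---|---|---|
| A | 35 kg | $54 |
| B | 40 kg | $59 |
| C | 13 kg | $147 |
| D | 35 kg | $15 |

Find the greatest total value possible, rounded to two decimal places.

Take in order of value per unit:
- C (147/13 per unit): all 13 → value 147, running total 147.00
- A (54/35 per unit): all 35 → value 54, running total 201.00
- B (59/40 per unit): 8 of 40 → value 8×59/40 = 11.8000, running total 212.80
Total 212.80.

212.80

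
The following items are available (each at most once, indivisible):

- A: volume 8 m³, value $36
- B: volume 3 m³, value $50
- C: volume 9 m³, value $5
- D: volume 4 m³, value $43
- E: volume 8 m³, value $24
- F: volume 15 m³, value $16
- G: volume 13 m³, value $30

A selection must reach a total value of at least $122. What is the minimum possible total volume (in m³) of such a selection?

Subsets with value ≥ 122, sorted by total volume:
- A+B+D: volume 15, value 129
- B+D+G: volume 20, value 123
- A+B+D+E: volume 23, value 153
- A+B+C+D: volume 24, value 134
Minimum volume: 15 m³.

15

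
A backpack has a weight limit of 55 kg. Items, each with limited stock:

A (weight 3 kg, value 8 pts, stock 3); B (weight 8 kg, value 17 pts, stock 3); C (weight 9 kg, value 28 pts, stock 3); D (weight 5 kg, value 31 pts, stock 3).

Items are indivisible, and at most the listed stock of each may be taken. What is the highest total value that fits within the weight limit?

Best selections within weight 55 and stock limits:
- 1×A + 1×B + 3×C + 3×D: weight 53, value 202
- 3×A + 3×C + 3×D: weight 51, value 201
- 2×A + 2×B + 2×C + 3×D: weight 55, value 199
- 1×B + 3×C + 3×D: weight 50, value 194
Best: 202 pts.

202 pts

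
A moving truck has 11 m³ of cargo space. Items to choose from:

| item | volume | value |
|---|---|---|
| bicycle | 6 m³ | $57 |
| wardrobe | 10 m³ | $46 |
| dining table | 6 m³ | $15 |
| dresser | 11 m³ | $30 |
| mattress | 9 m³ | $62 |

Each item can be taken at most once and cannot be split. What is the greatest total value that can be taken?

This is a 0/1 knapsack; check combinations near the capacity.
- mattress: volume 9, value 62
- bicycle: volume 6, value 57
- wardrobe: volume 10, value 46
- dresser: volume 11, value 30
Best: $62.

$62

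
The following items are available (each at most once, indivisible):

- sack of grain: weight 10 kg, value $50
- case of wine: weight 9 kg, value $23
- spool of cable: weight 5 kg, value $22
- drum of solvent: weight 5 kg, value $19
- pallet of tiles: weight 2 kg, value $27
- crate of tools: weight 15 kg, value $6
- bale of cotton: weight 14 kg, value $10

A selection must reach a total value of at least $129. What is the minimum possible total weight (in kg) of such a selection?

Subsets with value ≥ 129, sorted by total weight:
- sack of grain+case of wine+spool of cable+drum of solvent+pallet of tiles: weight 31, value 141
- sack of grain+case of wine+spool of cable+pallet of tiles+bale of cotton: weight 40, value 132
- sack of grain+case of wine+drum of solvent+pallet of tiles+bale of cotton: weight 40, value 129
- sack of grain+case of wine+spool of cable+drum of solvent+pallet of tiles+bale of cotton: weight 45, value 151
Minimum weight: 31 kg.

31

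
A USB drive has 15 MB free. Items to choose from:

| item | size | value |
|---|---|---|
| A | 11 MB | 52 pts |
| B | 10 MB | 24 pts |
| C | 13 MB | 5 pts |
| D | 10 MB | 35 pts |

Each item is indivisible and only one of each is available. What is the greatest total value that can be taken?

This is a 0/1 knapsack; check combinations near the capacity.
- A: size 11, value 52
- D: size 10, value 35
- B: size 10, value 24
- C: size 13, value 5
Best: 52 pts.

52 pts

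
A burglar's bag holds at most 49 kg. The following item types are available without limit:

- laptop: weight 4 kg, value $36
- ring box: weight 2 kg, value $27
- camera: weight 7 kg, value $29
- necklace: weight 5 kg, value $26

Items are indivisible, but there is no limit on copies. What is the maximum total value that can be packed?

$648

Best value-per-unit is ring box at 27/2, and filling with it alone uses weight 24×2=48. No mix of the others beats 24×27 = 648.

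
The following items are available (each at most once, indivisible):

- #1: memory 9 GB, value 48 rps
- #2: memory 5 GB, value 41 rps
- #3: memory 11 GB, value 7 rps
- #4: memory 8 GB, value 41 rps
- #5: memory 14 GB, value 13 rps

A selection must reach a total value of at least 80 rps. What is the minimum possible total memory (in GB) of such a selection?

Subsets with value ≥ 80, sorted by total memory:
- #2+#4: memory 13, value 82
- #1+#2: memory 14, value 89
- #1+#4: memory 17, value 89
- #1+#2+#4: memory 22, value 130
Minimum memory: 13 GB.

13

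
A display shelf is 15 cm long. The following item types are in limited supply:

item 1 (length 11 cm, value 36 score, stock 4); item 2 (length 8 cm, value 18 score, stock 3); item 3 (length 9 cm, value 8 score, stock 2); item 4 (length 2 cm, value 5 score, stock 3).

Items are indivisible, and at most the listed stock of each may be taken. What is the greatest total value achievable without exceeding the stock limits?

46 score

Top feasible selections:
- 1×item 1 + 2×item 4: length 15, value 46
- 1×item 1 + 1×item 4: length 13, value 41
Best: 46 score.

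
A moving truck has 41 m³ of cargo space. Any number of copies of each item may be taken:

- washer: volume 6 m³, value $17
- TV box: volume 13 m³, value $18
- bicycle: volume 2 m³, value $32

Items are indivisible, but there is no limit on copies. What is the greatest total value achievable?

Best value-per-unit is bicycle at 32/2, and filling with it alone uses volume 20×2=40. No mix of the others beats 20×32 = 640.

$640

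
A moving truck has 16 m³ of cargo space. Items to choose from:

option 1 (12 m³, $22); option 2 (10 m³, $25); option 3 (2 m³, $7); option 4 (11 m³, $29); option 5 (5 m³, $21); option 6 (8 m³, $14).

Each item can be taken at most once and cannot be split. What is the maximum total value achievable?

$50

This is a 0/1 knapsack; check combinations near the capacity.
- option 4+option 5: volume 11+5=16, value 29+21=50
- option 2+option 5: volume 10+5=15, value 25+21=46
- option 3+option 5+option 6: volume 2+5+8=15, value 7+21+14=42
Best: $50.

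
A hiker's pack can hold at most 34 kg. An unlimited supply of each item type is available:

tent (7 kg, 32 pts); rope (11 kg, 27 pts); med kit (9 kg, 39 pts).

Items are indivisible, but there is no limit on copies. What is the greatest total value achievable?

149 pts

Best value-per-unit is tent at 32/7; filling with it alone gives 4×32 = 128.
Optimal mix: 1×tent + 3×med kit → weight 34, value 149.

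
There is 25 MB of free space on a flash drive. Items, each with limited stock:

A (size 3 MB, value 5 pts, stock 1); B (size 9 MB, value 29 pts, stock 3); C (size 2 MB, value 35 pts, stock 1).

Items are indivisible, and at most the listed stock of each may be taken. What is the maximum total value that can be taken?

98 pts

Top feasible selections:
- 1×A + 2×B + 1×C: size 23, value 98
- 2×B + 1×C: size 20, value 93
- 1×A + 1×B + 1×C: size 14, value 69
Best: 98 pts.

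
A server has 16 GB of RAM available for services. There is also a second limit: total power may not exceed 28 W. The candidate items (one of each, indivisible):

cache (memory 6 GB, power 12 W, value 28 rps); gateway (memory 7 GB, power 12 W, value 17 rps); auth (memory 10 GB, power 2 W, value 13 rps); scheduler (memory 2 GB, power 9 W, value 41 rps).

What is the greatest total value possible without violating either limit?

Feasible sets respecting both limits:
- cache+scheduler: memory 8, power 21, value 69
- gateway+scheduler: memory 9, power 21, value 58
- auth+scheduler: memory 12, power 11, value 54
Best: 69 rps.

69 rps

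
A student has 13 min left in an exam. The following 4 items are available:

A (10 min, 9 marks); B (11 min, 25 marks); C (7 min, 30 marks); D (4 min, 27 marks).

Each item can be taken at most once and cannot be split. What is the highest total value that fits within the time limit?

57 marks

Check high-value combinations within 13 min:
- C+D: time 7+4=11, value 30+27=57
- C: time 7, value 30
- D: time 4, value 27
- B: time 11, value 25
- A: time 10, value 9
Best: 57 marks.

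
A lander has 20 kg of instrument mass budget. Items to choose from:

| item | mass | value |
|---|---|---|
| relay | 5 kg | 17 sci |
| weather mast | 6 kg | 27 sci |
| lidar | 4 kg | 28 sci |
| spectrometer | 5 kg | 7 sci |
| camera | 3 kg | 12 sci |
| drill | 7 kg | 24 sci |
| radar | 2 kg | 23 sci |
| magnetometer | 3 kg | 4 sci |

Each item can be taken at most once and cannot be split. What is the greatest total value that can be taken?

Check high-value combinations within 20 kg:
- relay+weather mast+lidar+camera+radar: mass 5+6+4+3+2=20, value 17+27+28+12+23=107
- weather mast+lidar+drill+radar: mass 6+4+7+2=19, value 27+28+24+23=102
- relay+weather mast+lidar+radar+magnetometer: mass 5+6+4+2+3=20, value 17+27+28+23+4=99
- weather mast+lidar+spectrometer+camera+radar: mass 6+4+5+3+2=20, value 27+28+7+12+23=97
- relay+weather mast+lidar+radar: mass 5+6+4+2=17, value 17+27+28+23=95
Best: 107 sci.

107 sci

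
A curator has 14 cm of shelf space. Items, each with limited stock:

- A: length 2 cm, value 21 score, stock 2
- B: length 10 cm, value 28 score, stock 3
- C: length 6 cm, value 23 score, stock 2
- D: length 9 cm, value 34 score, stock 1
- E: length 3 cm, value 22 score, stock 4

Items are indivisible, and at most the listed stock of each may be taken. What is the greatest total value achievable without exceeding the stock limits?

109 score

Top feasible selections:
- 1×A + 4×E: length 14, value 109
- 2×A + 3×E: length 13, value 108
Best: 109 score.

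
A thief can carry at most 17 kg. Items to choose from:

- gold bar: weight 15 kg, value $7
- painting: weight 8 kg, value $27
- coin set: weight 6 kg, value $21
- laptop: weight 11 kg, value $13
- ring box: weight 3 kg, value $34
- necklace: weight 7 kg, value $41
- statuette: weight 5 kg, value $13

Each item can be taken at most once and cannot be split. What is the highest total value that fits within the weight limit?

$96

Check high-value combinations within 17 kg:
- coin set+ring box+necklace: weight 6+3+7=16, value 21+34+41=96
- ring box+necklace+statuette: weight 3+7+5=15, value 34+41+13=88
- painting+coin set+ring box: weight 8+6+3=17, value 27+21+34=82
- ring box+necklace: weight 3+7=10, value 34+41=75
- painting+ring box+statuette: weight 8+3+5=16, value 27+34+13=74
Best: $96.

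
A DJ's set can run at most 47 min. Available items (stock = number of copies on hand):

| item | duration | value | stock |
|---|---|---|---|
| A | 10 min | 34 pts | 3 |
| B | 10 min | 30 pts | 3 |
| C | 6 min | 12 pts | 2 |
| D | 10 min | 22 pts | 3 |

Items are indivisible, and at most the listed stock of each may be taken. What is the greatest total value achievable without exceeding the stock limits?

144 pts

Best selections within duration 47 and stock limits:
- 3×A + 1×B + 1×C: duration 46, value 144
- 2×A + 2×B + 1×C: duration 46, value 140
Best: 144 pts.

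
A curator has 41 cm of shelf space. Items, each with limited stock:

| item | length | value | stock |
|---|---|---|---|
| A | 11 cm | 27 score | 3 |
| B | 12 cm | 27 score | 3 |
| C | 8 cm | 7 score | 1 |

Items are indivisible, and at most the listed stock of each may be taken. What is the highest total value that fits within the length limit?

Top feasible selections:
- 3×A + 1×C: length 41, value 88
- 3×A: length 33, value 81
- 2×A + 1×B: length 34, value 81
Best: 88 score.

88 score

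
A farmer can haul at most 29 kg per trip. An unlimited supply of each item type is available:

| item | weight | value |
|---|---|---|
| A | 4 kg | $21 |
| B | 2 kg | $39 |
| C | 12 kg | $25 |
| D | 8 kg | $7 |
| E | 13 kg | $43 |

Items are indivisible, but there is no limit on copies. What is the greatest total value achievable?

$546

Best value-per-unit is B at 39/2, and filling with it alone uses weight 14×2=28. No mix of the others beats 14×39 = 546.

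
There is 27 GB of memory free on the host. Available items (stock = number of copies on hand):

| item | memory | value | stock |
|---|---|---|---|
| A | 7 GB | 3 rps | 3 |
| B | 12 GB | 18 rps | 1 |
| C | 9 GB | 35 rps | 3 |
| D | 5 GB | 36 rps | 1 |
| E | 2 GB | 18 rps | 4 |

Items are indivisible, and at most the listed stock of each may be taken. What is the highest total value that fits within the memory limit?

143 rps

Best selections within memory 27 and stock limits:
- 1×C + 1×D + 4×E: memory 22, value 143
- 2×C + 4×E: memory 26, value 142
- 2×C + 1×D + 2×E: memory 27, value 142
Best: 143 rps.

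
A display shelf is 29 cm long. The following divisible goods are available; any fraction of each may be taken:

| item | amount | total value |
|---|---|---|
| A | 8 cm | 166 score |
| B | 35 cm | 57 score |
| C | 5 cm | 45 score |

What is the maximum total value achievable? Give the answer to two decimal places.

Take in order of value per unit:
- A (166/8 per unit): all 8 → value 166, running total 166.00
- C (45/5 per unit): all 5 → value 45, running total 211.00
- B (57/35 per unit): 16 of 35 → value 16×57/35 = 26.0571, running total 237.06
Total 237.06.

237.06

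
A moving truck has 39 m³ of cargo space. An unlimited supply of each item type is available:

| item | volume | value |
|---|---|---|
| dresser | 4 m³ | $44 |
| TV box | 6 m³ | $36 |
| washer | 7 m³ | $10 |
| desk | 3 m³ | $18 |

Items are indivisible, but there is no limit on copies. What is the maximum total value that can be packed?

$414

Best value-per-unit is dresser at 44/4; filling with it alone gives 9×44 = 396.
Optimal mix: 9×dresser + 1×desk → volume 39, value 414.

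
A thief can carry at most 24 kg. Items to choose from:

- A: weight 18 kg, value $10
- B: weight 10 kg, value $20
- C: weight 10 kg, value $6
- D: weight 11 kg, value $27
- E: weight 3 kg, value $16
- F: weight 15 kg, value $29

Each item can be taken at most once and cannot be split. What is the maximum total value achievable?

Check high-value combinations within 24 kg:
- B+D+E: weight 10+11+3=24, value 20+27+16=63
- C+D+E: weight 10+11+3=24, value 6+27+16=49
- B+D: weight 10+11=21, value 20+27=47
- E+F: weight 3+15=18, value 16+29=45
Best: $63.

$63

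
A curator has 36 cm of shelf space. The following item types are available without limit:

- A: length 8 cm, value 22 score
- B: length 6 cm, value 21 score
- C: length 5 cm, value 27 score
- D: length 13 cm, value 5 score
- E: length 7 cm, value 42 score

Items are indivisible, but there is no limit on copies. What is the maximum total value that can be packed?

210 score

Best value-per-unit is E at 42/7, and filling with it alone uses length 5×7=35. No mix of the others beats 5×42 = 210.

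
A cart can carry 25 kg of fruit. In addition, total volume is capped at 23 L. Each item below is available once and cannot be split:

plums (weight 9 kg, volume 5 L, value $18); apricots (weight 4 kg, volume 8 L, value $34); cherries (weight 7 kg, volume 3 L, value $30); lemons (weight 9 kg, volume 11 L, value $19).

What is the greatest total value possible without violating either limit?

$83

Feasible sets respecting both limits:
- apricots+cherries+lemons: weight 20, volume 22, value 83
- plums+apricots+cherries: weight 20, volume 16, value 82
- plums+cherries+lemons: weight 25, volume 19, value 67
Best: $83.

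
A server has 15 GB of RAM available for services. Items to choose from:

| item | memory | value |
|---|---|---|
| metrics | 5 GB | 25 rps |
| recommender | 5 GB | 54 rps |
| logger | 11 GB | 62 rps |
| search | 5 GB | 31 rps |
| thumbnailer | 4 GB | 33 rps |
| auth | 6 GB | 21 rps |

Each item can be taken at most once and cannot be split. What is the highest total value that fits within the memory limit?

118 rps

This is a 0/1 knapsack; check combinations near the capacity.
- recommender+search+thumbnailer: memory 5+5+4=14, value 54+31+33=118
- metrics+recommender+thumbnailer: memory 5+5+4=14, value 25+54+33=112
- metrics+recommender+search: memory 5+5+5=15, value 25+54+31=110
- recommender+thumbnailer+auth: memory 5+4+6=15, value 54+33+21=108
Best: 118 rps.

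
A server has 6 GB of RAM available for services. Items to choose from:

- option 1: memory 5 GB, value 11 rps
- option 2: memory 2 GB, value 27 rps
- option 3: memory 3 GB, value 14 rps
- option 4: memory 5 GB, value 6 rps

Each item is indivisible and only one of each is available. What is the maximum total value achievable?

41 rps

This is a 0/1 knapsack; check combinations near the capacity.
- option 2+option 3: memory 2+3=5, value 27+14=41
- option 2: memory 2, value 27
- option 3: memory 3, value 14
Best: 41 rps.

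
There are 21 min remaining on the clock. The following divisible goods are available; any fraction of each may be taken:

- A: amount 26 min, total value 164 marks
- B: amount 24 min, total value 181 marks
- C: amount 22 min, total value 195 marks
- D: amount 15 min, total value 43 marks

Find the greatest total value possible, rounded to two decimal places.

186.14

Take in order of value per unit:
- C (195/22 per unit): 21 of 22 → value 21×195/22 = 186.1364, running total 186.14
Total 186.14.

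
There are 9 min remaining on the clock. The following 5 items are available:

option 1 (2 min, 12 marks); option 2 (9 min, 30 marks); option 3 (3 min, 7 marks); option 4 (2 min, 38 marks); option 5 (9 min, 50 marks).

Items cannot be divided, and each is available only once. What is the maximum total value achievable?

57 marks

This is a 0/1 knapsack; check combinations near the capacity.
- option 1+option 3+option 4: time 2+3+2=7, value 12+7+38=57
- option 1+option 4: time 2+2=4, value 12+38=50
- option 5: time 9, value 50
- option 3+option 4: time 3+2=5, value 7+38=45
Best: 57 marks.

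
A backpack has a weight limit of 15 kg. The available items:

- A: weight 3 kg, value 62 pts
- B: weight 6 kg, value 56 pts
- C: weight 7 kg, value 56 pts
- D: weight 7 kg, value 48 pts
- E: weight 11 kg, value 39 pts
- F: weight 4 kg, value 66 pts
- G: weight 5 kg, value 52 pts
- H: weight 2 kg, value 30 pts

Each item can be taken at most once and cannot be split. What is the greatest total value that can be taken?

214 pts

Check high-value combinations within 15 kg:
- A+B+F+H: weight 3+6+4+2=15, value 62+56+66+30=214
- A+F+G+H: weight 3+4+5+2=14, value 62+66+52+30=210
- A+B+F: weight 3+6+4=13, value 62+56+66=184
- A+C+F: weight 3+7+4=14, value 62+56+66=184
Best: 214 pts.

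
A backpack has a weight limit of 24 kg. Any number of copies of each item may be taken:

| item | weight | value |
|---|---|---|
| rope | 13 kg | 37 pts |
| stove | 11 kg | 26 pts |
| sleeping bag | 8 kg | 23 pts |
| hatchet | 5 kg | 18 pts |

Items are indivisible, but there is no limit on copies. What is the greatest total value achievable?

77 pts

Best value-per-unit is hatchet at 18/5; filling with it alone gives 4×18 = 72.
Optimal mix: 1×sleeping bag + 3×hatchet → weight 23, value 77.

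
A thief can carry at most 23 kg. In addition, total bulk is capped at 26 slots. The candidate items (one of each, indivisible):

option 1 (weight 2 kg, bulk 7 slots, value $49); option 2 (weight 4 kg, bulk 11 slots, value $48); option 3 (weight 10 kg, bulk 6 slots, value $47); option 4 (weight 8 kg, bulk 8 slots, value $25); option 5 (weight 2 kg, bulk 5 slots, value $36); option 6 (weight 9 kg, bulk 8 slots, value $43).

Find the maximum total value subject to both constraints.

$175

Feasible sets respecting both limits:
- option 1+option 3+option 5+option 6: weight 23, bulk 26, value 175
- option 1+option 3+option 4+option 5: weight 22, bulk 26, value 157
- option 1+option 2+option 3: weight 16, bulk 24, value 144
- option 1+option 2+option 6: weight 15, bulk 26, value 140
Best: $175.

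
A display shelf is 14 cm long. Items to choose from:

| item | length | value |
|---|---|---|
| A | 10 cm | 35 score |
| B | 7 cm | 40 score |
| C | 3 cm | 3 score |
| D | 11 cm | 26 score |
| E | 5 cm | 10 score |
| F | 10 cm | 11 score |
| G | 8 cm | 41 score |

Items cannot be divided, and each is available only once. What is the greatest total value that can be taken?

Check high-value combinations within 14 cm:
- E+G: length 5+8=13, value 10+41=51
- B+E: length 7+5=12, value 40+10=50
- C+G: length 3+8=11, value 3+41=44
- B+C: length 7+3=10, value 40+3=43
Best: 51 score.

51 score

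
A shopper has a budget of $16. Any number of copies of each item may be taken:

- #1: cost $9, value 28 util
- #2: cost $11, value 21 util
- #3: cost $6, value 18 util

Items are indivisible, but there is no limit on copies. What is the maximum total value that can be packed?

46 util

Best value-per-unit is #1 at 28/9; filling with it alone gives 1×28 = 28.
Optimal mix: 1×#1 + 1×#3 → cost 15, value 46.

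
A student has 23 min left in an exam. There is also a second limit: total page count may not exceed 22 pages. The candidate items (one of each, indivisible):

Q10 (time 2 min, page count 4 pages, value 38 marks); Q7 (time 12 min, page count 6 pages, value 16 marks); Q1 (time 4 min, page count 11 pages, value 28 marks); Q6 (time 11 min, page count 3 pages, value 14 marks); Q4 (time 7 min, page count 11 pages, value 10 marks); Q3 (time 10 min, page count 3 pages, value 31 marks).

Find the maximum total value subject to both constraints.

Feasible sets respecting both limits:
- Q10+Q1+Q3: time 16, page count 18, value 97
- Q10+Q6+Q3: time 23, page count 10, value 83
- Q10+Q7+Q1: time 18, page count 21, value 82
- Q10+Q1+Q6: time 17, page count 18, value 80
Best: 97 marks.

97 marks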